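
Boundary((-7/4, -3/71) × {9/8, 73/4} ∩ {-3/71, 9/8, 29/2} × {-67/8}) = ∅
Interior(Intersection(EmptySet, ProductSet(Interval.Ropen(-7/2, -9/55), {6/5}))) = EmptySet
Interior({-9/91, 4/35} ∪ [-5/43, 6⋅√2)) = (-5/43, 6⋅√2)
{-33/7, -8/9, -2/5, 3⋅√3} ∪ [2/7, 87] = {-33/7, -8/9, -2/5} ∪ [2/7, 87]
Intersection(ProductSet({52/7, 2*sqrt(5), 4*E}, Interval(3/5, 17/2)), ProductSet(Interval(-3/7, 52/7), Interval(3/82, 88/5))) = ProductSet({52/7, 2*sqrt(5)}, Interval(3/5, 17/2))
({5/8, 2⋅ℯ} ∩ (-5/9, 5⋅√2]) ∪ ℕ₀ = ℕ₀ ∪ {5/8, 2⋅ℯ}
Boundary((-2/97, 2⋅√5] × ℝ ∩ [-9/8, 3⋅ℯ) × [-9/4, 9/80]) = ({-2/97, 2⋅√5} × [-9/4, 9/80]) ∪ ([-2/97, 2⋅√5] × {-9/4, 9/80})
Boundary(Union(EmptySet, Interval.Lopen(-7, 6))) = {-7, 6}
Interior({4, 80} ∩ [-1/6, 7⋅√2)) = ∅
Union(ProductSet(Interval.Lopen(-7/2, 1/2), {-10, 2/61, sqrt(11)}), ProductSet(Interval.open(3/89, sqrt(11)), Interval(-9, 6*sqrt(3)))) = Union(ProductSet(Interval.Lopen(-7/2, 1/2), {-10, 2/61, sqrt(11)}), ProductSet(Interval.open(3/89, sqrt(11)), Interval(-9, 6*sqrt(3))))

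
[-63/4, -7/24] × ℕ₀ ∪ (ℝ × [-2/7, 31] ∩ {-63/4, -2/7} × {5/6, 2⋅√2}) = ([-63/4, -7/24] × ℕ₀) ∪ ({-63/4, -2/7} × {5/6, 2⋅√2})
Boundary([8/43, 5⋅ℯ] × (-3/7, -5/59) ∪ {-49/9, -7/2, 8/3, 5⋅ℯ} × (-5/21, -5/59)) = ({-49/9, -7/2, 8/3, 5⋅ℯ} × {-5/59}) ∪ ({8/43, 5⋅ℯ} × [-3/7, -5/59]) ∪ ([8/43, 5⋅ℯ] × {-3/7, -5/59}) ∪ ({-49/9, -7/2, 5⋅ℯ} × [-5/21, -5/59])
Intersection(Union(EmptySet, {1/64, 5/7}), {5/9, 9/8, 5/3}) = EmptySet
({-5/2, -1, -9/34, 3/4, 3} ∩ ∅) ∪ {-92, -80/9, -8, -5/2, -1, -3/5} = {-92, -80/9, -8, -5/2, -1, -3/5}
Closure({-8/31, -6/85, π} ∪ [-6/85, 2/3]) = {-8/31, π} ∪ [-6/85, 2/3]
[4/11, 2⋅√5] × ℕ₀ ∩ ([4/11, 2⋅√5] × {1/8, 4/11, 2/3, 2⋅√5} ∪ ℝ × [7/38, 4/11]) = ∅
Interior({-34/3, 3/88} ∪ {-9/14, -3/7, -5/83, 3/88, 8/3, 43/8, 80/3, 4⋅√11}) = ∅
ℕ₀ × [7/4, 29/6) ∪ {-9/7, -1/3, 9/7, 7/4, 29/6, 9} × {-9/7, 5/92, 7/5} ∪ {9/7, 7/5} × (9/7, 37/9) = (ℕ₀ × [7/4, 29/6)) ∪ ({9/7, 7/5} × (9/7, 37/9)) ∪ ({-9/7, -1/3, 9/7, 7/4, 29/6, 9} × {-9/7, 5/92, 7/5})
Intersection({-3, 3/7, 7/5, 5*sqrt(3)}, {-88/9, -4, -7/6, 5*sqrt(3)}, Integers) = EmptySet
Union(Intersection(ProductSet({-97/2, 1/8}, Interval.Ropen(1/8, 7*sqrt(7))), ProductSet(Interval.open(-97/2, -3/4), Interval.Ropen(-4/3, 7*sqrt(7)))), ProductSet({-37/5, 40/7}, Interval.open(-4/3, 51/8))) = ProductSet({-37/5, 40/7}, Interval.open(-4/3, 51/8))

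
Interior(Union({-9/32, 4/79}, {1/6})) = EmptySet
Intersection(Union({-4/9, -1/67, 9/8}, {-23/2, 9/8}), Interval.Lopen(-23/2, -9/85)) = {-4/9}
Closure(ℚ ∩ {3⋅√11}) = ∅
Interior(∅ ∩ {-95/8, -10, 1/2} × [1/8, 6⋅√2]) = ∅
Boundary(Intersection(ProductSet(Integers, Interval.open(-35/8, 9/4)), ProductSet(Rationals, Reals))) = ProductSet(Integers, Interval(-35/8, 9/4))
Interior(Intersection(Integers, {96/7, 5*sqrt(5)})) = EmptySet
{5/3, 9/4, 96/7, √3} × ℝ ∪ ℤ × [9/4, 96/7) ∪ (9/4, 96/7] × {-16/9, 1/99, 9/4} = (ℤ × [9/4, 96/7)) ∪ ({5/3, 9/4, 96/7, √3} × ℝ) ∪ ((9/4, 96/7] × {-16/9, 1/99, 9/4})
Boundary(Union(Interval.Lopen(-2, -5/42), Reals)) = EmptySet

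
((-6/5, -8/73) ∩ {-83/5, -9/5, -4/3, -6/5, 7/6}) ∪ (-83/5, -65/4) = (-83/5, -65/4)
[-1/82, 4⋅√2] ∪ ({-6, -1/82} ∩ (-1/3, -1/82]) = [-1/82, 4⋅√2]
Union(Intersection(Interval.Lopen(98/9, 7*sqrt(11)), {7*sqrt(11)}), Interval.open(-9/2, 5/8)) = Union({7*sqrt(11)}, Interval.open(-9/2, 5/8))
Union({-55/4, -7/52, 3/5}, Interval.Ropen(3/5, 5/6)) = Union({-55/4, -7/52}, Interval.Ropen(3/5, 5/6))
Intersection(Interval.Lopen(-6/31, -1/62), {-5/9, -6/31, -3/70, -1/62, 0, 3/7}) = {-3/70, -1/62}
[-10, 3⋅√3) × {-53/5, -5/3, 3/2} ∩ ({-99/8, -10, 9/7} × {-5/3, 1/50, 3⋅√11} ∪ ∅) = {-10, 9/7} × {-5/3}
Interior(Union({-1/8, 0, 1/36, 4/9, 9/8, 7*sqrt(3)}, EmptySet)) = EmptySet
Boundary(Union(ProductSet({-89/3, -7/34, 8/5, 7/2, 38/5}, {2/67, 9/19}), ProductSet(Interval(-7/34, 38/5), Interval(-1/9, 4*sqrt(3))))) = Union(ProductSet({-7/34, 38/5}, Interval(-1/9, 4*sqrt(3))), ProductSet({-89/3, -7/34, 38/5}, {2/67, 9/19}), ProductSet(Interval(-7/34, 38/5), {-1/9, 4*sqrt(3)}))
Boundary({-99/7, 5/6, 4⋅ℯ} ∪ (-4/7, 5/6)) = {-99/7, -4/7, 5/6, 4⋅ℯ}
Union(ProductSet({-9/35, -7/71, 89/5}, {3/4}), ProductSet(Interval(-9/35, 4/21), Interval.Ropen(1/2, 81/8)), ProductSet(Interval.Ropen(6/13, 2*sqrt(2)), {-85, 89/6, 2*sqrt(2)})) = Union(ProductSet({-9/35, -7/71, 89/5}, {3/4}), ProductSet(Interval(-9/35, 4/21), Interval.Ropen(1/2, 81/8)), ProductSet(Interval.Ropen(6/13, 2*sqrt(2)), {-85, 89/6, 2*sqrt(2)}))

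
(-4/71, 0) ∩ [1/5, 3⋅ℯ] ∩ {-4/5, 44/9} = ∅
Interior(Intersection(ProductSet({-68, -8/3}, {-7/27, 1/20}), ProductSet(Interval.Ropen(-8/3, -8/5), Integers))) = EmptySet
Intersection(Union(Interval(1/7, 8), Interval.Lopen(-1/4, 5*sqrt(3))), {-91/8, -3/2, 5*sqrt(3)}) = {5*sqrt(3)}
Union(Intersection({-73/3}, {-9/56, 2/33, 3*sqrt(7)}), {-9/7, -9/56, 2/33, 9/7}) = {-9/7, -9/56, 2/33, 9/7}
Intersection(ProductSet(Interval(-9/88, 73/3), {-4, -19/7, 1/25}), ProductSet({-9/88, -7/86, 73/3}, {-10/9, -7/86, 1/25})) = ProductSet({-9/88, -7/86, 73/3}, {1/25})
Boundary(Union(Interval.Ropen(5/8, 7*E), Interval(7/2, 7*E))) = {5/8, 7*E}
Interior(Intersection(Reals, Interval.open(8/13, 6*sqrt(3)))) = Interval.open(8/13, 6*sqrt(3))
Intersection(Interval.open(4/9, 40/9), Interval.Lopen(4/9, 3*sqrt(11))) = Interval.open(4/9, 40/9)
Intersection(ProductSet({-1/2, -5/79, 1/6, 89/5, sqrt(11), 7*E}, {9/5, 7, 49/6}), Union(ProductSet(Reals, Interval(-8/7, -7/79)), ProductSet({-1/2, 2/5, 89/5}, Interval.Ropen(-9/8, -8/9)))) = EmptySet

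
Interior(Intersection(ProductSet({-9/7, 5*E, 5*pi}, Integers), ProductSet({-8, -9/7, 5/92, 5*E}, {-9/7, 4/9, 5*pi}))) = EmptySet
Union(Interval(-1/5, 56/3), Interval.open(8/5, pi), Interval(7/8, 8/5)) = Interval(-1/5, 56/3)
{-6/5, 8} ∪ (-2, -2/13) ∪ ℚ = ℚ ∪ [-2, -2/13]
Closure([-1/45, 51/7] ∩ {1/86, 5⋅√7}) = {1/86}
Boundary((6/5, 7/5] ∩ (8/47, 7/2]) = {6/5, 7/5}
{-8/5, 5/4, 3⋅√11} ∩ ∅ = ∅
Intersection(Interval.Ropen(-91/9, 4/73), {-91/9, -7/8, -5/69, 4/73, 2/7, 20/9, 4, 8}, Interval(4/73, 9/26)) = EmptySet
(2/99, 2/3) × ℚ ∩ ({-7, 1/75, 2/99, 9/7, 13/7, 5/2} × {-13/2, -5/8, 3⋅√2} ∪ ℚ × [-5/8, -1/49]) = (ℚ ∩ (2/99, 2/3)) × (ℚ ∩ [-5/8, -1/49])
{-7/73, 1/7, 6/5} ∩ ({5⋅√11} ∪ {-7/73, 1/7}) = {-7/73, 1/7}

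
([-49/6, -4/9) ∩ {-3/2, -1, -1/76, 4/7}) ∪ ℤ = ℤ ∪ {-3/2}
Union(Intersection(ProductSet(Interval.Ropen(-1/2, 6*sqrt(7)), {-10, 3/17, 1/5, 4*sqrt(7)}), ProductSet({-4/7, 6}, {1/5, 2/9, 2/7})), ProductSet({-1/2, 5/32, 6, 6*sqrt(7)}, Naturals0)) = Union(ProductSet({6}, {1/5}), ProductSet({-1/2, 5/32, 6, 6*sqrt(7)}, Naturals0))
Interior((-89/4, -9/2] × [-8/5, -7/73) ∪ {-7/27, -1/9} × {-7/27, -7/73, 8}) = (-89/4, -9/2) × (-8/5, -7/73)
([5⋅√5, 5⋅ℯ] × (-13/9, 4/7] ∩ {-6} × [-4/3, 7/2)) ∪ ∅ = ∅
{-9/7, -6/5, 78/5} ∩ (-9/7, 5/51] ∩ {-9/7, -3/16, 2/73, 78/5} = ∅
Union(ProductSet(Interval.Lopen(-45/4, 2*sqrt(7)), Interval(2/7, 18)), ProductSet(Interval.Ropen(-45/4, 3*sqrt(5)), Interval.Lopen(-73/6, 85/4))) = ProductSet(Interval.Ropen(-45/4, 3*sqrt(5)), Interval.Lopen(-73/6, 85/4))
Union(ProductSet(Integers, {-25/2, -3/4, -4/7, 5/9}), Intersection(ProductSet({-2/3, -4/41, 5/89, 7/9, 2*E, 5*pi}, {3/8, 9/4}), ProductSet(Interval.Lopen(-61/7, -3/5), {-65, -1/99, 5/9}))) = ProductSet(Integers, {-25/2, -3/4, -4/7, 5/9})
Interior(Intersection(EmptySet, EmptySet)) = EmptySet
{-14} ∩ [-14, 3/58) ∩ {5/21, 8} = ∅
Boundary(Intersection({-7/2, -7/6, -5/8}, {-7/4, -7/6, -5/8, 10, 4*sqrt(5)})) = {-7/6, -5/8}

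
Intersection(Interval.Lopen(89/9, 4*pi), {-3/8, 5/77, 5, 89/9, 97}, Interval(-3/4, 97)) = EmptySet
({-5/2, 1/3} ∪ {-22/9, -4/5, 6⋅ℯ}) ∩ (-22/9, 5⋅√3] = {-4/5, 1/3}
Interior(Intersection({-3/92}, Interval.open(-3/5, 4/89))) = EmptySet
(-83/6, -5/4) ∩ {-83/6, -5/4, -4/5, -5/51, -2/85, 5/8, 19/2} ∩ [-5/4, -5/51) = ∅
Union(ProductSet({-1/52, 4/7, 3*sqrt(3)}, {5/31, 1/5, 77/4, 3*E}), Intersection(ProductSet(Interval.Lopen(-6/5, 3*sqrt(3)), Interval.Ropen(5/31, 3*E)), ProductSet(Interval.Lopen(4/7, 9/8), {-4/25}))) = ProductSet({-1/52, 4/7, 3*sqrt(3)}, {5/31, 1/5, 77/4, 3*E})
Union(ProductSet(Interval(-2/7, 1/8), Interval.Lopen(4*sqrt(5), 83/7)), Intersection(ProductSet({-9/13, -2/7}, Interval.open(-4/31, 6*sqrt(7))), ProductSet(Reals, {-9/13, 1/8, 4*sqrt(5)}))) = Union(ProductSet({-9/13, -2/7}, {1/8, 4*sqrt(5)}), ProductSet(Interval(-2/7, 1/8), Interval.Lopen(4*sqrt(5), 83/7)))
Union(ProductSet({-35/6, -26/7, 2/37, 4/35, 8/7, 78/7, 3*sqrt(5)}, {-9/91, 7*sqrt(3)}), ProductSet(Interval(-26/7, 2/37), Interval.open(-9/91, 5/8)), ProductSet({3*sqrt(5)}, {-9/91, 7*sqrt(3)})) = Union(ProductSet({-35/6, -26/7, 2/37, 4/35, 8/7, 78/7, 3*sqrt(5)}, {-9/91, 7*sqrt(3)}), ProductSet(Interval(-26/7, 2/37), Interval.open(-9/91, 5/8)))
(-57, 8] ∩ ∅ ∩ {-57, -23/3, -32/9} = ∅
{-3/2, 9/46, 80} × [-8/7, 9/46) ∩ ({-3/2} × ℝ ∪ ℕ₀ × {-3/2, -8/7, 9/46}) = ({80} × {-8/7}) ∪ ({-3/2} × [-8/7, 9/46))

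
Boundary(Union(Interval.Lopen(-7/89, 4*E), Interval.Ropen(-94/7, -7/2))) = {-94/7, -7/2, -7/89, 4*E}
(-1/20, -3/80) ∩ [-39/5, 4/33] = (-1/20, -3/80)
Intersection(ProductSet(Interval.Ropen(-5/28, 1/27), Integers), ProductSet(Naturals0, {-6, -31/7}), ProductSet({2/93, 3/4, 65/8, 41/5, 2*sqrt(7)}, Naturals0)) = EmptySet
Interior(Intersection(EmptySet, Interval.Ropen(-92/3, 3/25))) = EmptySet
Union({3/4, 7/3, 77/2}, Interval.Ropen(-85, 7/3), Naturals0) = Union({77/2}, Interval(-85, 7/3), Naturals0)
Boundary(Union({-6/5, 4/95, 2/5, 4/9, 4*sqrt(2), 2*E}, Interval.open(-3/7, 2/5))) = {-6/5, -3/7, 2/5, 4/9, 4*sqrt(2), 2*E}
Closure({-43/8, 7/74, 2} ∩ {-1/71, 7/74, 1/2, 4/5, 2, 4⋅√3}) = {7/74, 2}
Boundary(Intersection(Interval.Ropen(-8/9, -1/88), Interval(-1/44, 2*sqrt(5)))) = {-1/44, -1/88}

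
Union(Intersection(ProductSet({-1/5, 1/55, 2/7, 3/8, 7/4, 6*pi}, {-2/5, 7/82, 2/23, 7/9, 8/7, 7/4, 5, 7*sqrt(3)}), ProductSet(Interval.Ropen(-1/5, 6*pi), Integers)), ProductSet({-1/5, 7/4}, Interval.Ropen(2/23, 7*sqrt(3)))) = Union(ProductSet({-1/5, 7/4}, Interval.Ropen(2/23, 7*sqrt(3))), ProductSet({-1/5, 1/55, 2/7, 3/8, 7/4}, {5}))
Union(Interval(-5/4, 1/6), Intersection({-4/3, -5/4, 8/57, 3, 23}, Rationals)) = Union({-4/3, 3, 23}, Interval(-5/4, 1/6))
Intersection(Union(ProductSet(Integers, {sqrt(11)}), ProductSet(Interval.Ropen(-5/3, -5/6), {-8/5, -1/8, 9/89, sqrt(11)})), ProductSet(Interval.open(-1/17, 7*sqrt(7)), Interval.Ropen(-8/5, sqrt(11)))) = EmptySet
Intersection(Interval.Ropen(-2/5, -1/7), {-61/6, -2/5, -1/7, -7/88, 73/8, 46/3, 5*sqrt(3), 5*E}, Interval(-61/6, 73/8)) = {-2/5}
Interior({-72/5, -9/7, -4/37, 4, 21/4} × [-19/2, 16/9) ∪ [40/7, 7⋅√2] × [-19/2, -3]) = (40/7, 7⋅√2) × (-19/2, -3)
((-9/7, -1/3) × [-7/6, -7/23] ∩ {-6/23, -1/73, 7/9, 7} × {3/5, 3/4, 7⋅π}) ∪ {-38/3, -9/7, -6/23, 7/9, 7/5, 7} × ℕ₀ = {-38/3, -9/7, -6/23, 7/9, 7/5, 7} × ℕ₀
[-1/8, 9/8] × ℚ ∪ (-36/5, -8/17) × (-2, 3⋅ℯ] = ([-1/8, 9/8] × ℚ) ∪ ((-36/5, -8/17) × (-2, 3⋅ℯ])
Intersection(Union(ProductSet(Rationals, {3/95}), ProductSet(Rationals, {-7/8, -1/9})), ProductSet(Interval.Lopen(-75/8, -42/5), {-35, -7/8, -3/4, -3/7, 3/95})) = ProductSet(Intersection(Interval.Lopen(-75/8, -42/5), Rationals), {-7/8, 3/95})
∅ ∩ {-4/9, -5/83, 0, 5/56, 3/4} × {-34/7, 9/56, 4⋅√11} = ∅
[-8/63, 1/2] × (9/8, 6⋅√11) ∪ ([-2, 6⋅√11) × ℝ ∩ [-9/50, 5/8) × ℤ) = ([-9/50, 5/8) × ℤ) ∪ ([-8/63, 1/2] × (9/8, 6⋅√11))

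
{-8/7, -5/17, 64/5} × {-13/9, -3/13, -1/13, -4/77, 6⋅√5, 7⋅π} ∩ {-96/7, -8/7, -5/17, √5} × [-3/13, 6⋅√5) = {-8/7, -5/17} × {-3/13, -1/13, -4/77}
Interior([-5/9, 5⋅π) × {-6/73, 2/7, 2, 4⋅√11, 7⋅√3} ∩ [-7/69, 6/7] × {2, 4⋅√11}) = ∅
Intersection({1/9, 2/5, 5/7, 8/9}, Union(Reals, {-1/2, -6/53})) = {1/9, 2/5, 5/7, 8/9}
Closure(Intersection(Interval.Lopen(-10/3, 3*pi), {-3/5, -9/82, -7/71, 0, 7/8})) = {-3/5, -9/82, -7/71, 0, 7/8}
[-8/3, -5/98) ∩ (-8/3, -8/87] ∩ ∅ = ∅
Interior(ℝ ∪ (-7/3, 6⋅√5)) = (-∞, ∞)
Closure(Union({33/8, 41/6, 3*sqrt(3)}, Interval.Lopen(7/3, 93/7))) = Interval(7/3, 93/7)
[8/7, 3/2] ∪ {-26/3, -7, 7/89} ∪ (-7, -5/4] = {-26/3, 7/89} ∪ [-7, -5/4] ∪ [8/7, 3/2]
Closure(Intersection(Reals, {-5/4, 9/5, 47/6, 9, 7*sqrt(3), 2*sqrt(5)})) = {-5/4, 9/5, 47/6, 9, 7*sqrt(3), 2*sqrt(5)}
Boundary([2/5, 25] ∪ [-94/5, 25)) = {-94/5, 25}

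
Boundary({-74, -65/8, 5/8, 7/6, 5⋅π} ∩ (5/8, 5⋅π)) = {7/6}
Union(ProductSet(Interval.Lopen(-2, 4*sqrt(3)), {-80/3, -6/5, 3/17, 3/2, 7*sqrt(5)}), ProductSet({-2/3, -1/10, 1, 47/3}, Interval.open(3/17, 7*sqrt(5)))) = Union(ProductSet({-2/3, -1/10, 1, 47/3}, Interval.open(3/17, 7*sqrt(5))), ProductSet(Interval.Lopen(-2, 4*sqrt(3)), {-80/3, -6/5, 3/17, 3/2, 7*sqrt(5)}))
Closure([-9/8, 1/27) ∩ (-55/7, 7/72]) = [-9/8, 1/27]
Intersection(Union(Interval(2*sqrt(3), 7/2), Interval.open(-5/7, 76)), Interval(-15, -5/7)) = EmptySet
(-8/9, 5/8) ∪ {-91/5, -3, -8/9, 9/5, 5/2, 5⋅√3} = {-91/5, -3, 9/5, 5/2, 5⋅√3} ∪ [-8/9, 5/8)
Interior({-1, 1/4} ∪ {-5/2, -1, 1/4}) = ∅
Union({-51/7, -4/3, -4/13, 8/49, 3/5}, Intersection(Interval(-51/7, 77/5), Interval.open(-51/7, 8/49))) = Union({3/5}, Interval(-51/7, 8/49))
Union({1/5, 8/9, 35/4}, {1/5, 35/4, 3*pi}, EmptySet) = {1/5, 8/9, 35/4, 3*pi}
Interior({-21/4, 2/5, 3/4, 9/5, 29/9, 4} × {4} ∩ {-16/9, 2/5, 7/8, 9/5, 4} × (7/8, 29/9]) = ∅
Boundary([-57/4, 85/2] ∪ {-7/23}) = {-57/4, 85/2}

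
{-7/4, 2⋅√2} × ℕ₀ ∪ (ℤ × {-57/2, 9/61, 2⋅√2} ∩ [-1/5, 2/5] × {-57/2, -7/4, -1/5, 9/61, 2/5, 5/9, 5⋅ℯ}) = ({0} × {-57/2, 9/61}) ∪ ({-7/4, 2⋅√2} × ℕ₀)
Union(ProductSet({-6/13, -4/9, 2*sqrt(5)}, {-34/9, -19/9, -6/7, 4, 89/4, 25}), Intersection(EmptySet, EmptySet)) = ProductSet({-6/13, -4/9, 2*sqrt(5)}, {-34/9, -19/9, -6/7, 4, 89/4, 25})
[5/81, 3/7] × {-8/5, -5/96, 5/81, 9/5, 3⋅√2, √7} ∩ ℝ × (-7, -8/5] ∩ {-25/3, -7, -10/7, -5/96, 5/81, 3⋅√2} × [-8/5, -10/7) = {5/81} × {-8/5}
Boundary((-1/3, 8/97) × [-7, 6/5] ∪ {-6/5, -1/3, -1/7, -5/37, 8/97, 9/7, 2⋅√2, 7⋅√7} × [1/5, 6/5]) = ({-1/3, 8/97} × [-7, 6/5]) ∪ ([-1/3, 8/97] × {-7, 6/5}) ∪ ({-6/5, -1/3, -1/7, -5/37, 8/97, 9/7, 2⋅√2, 7⋅√7} × {6/5}) ∪ ({-6/5, -1/3, 8/97, 9/7, 2⋅√2, 7⋅√7} × [1/5, 6/5])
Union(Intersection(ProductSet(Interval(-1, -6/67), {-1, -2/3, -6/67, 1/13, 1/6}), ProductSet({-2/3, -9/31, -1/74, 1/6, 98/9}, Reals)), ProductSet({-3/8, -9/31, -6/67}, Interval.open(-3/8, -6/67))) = Union(ProductSet({-2/3, -9/31}, {-1, -2/3, -6/67, 1/13, 1/6}), ProductSet({-3/8, -9/31, -6/67}, Interval.open(-3/8, -6/67)))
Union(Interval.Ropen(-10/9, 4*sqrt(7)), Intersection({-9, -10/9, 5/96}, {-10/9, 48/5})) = Interval.Ropen(-10/9, 4*sqrt(7))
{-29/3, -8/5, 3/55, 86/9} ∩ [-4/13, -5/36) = ∅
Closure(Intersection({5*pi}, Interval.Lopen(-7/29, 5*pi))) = {5*pi}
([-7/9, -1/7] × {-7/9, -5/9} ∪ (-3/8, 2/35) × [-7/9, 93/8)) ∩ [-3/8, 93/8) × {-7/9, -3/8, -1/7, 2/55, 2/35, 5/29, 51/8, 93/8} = ([-3/8, -1/7] × {-7/9}) ∪ ((-3/8, 2/35) × {-7/9, -3/8, -1/7, 2/55, 2/35, 5/29, 51/8})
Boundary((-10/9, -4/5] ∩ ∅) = ∅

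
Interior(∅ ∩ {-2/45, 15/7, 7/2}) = ∅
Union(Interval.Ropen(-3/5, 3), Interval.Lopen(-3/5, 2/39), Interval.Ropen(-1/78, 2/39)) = Interval.Ropen(-3/5, 3)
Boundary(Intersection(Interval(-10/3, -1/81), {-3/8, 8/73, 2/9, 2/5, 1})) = {-3/8}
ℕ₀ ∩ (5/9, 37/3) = {1, 2, …, 12}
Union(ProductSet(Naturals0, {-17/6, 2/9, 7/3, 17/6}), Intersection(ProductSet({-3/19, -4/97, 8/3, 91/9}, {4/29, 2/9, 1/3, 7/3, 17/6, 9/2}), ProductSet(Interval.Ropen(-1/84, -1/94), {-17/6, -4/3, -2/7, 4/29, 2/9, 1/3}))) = ProductSet(Naturals0, {-17/6, 2/9, 7/3, 17/6})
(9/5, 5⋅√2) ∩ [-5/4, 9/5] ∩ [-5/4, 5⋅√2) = ∅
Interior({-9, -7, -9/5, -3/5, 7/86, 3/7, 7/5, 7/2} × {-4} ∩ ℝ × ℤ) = ∅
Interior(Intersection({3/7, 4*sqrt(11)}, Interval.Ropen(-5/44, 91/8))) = EmptySet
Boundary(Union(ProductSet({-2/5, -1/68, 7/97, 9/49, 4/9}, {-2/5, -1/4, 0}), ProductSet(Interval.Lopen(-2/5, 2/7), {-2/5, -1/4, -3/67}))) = Union(ProductSet({-2/5, -1/68, 7/97, 9/49, 4/9}, {-2/5, -1/4, 0}), ProductSet(Interval(-2/5, 2/7), {-2/5, -1/4, -3/67}))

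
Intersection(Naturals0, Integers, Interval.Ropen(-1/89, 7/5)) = Range(0, 2, 1)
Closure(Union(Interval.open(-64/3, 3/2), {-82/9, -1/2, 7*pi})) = Union({7*pi}, Interval(-64/3, 3/2))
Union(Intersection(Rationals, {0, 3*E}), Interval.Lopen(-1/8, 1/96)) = Interval.Lopen(-1/8, 1/96)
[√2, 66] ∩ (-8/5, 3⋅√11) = [√2, 3⋅√11)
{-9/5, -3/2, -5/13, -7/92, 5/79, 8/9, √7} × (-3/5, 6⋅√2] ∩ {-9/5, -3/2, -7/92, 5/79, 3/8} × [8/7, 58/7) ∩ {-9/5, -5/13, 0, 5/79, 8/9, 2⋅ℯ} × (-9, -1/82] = ∅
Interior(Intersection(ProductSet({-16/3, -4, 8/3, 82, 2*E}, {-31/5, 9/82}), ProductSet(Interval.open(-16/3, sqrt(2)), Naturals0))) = EmptySet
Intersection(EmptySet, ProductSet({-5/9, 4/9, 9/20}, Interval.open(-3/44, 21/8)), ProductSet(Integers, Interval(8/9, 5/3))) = EmptySet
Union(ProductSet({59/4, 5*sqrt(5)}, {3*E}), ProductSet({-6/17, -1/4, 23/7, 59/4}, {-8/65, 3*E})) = Union(ProductSet({59/4, 5*sqrt(5)}, {3*E}), ProductSet({-6/17, -1/4, 23/7, 59/4}, {-8/65, 3*E}))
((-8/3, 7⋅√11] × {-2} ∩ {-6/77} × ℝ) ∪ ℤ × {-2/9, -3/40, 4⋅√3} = ({-6/77} × {-2}) ∪ (ℤ × {-2/9, -3/40, 4⋅√3})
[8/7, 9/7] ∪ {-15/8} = {-15/8} ∪ [8/7, 9/7]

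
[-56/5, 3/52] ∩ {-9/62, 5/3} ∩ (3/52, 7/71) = ∅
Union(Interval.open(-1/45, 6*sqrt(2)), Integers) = Union(Integers, Interval.open(-1/45, 6*sqrt(2)))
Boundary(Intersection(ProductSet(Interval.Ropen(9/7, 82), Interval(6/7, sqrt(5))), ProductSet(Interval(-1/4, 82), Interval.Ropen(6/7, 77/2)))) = Union(ProductSet({9/7, 82}, Interval(6/7, sqrt(5))), ProductSet(Interval(9/7, 82), {6/7, sqrt(5)}))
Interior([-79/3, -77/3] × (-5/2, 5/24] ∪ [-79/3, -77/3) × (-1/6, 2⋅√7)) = (-79/3, -77/3) × (-5/2, 2⋅√7)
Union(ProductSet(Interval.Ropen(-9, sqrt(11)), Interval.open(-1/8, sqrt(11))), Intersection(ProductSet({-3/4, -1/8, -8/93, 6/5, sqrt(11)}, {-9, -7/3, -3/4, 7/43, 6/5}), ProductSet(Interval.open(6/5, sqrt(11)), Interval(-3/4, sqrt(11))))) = ProductSet(Interval.Ropen(-9, sqrt(11)), Interval.open(-1/8, sqrt(11)))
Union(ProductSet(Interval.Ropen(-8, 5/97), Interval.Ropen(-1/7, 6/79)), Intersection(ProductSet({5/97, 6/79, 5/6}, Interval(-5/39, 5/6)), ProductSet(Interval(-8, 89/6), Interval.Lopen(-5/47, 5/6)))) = Union(ProductSet({5/97, 6/79, 5/6}, Interval.Lopen(-5/47, 5/6)), ProductSet(Interval.Ropen(-8, 5/97), Interval.Ropen(-1/7, 6/79)))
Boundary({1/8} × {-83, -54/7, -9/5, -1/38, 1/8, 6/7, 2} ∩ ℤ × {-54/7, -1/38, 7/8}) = ∅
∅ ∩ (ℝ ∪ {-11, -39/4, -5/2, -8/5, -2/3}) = ∅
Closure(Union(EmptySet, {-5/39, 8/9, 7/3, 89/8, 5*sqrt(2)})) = {-5/39, 8/9, 7/3, 89/8, 5*sqrt(2)}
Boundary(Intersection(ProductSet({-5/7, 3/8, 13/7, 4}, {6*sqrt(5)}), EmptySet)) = EmptySet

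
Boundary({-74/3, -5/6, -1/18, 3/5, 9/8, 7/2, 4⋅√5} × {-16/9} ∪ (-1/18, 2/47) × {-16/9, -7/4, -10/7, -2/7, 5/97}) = ([-1/18, 2/47] × {-16/9, -7/4, -10/7, -2/7, 5/97}) ∪ ({-74/3, -5/6, -1/18, 3/5, 9/8, 7/2, 4⋅√5} × {-16/9})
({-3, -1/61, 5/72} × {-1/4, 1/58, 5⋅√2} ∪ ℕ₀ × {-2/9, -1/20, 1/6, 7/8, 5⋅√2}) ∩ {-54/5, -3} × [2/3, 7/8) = ∅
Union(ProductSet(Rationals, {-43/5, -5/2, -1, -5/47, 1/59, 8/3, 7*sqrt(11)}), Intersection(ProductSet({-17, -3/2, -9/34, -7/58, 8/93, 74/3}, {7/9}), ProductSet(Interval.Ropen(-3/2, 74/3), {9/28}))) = ProductSet(Rationals, {-43/5, -5/2, -1, -5/47, 1/59, 8/3, 7*sqrt(11)})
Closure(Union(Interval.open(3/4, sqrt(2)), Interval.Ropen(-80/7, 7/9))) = Interval(-80/7, sqrt(2))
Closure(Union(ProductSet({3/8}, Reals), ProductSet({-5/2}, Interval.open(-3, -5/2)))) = Union(ProductSet({-5/2}, Interval(-3, -5/2)), ProductSet({3/8}, Reals))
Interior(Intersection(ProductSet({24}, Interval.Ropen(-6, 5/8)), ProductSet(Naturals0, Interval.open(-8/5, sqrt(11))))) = EmptySet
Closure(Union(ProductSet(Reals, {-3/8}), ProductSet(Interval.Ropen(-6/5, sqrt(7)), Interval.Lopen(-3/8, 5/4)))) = Union(ProductSet({-6/5, sqrt(7)}, Interval(-3/8, 5/4)), ProductSet(Interval(-6/5, sqrt(7)), {-3/8, 5/4}), ProductSet(Interval.Ropen(-6/5, sqrt(7)), Interval.Lopen(-3/8, 5/4)), ProductSet(Reals, {-3/8}))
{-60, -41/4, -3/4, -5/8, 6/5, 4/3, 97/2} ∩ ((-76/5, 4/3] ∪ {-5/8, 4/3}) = {-41/4, -3/4, -5/8, 6/5, 4/3}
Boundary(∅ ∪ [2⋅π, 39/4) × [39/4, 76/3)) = ({39/4, 2⋅π} × [39/4, 76/3]) ∪ ([2⋅π, 39/4] × {39/4, 76/3})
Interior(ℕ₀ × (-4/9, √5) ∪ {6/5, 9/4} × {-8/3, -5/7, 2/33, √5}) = ∅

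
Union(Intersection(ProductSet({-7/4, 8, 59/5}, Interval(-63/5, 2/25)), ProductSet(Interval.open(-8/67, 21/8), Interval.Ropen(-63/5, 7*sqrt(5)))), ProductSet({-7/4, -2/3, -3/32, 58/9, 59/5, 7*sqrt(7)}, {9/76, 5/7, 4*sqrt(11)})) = ProductSet({-7/4, -2/3, -3/32, 58/9, 59/5, 7*sqrt(7)}, {9/76, 5/7, 4*sqrt(11)})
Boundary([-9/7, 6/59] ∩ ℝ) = {-9/7, 6/59}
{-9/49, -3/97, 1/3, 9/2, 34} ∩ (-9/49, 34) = {-3/97, 1/3, 9/2}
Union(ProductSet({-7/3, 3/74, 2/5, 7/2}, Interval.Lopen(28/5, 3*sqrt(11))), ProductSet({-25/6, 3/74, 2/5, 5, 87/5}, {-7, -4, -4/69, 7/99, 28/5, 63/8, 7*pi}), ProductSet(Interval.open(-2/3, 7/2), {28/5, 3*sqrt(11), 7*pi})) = Union(ProductSet({-7/3, 3/74, 2/5, 7/2}, Interval.Lopen(28/5, 3*sqrt(11))), ProductSet({-25/6, 3/74, 2/5, 5, 87/5}, {-7, -4, -4/69, 7/99, 28/5, 63/8, 7*pi}), ProductSet(Interval.open(-2/3, 7/2), {28/5, 3*sqrt(11), 7*pi}))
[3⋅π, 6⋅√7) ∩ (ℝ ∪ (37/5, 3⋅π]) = [3⋅π, 6⋅√7)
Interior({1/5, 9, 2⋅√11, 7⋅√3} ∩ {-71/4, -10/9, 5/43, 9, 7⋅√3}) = ∅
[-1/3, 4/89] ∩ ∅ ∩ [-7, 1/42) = ∅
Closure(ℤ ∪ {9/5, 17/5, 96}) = ℤ ∪ {9/5, 17/5}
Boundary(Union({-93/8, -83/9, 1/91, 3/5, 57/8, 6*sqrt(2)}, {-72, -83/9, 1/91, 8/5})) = {-72, -93/8, -83/9, 1/91, 3/5, 8/5, 57/8, 6*sqrt(2)}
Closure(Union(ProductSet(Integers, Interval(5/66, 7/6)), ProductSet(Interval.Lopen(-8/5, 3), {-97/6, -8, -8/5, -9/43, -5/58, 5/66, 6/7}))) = Union(ProductSet(Integers, Interval(5/66, 7/6)), ProductSet(Interval(-8/5, 3), {-97/6, -8, -8/5, -9/43, -5/58, 5/66, 6/7}))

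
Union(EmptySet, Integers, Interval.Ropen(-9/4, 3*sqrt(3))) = Union(Integers, Interval.Ropen(-9/4, 3*sqrt(3)))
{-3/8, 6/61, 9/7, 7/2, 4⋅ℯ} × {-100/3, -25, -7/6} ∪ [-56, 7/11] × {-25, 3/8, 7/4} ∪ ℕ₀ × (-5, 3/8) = (ℕ₀ × (-5, 3/8)) ∪ ([-56, 7/11] × {-25, 3/8, 7/4}) ∪ ({-3/8, 6/61, 9/7, 7/2, 4⋅ℯ} × {-100/3, -25, -7/6})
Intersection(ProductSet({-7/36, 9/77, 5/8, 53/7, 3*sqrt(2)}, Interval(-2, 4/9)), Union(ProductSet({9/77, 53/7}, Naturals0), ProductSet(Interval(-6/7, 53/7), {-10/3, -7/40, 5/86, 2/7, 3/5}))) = Union(ProductSet({9/77, 53/7}, Range(0, 1, 1)), ProductSet({-7/36, 9/77, 5/8, 53/7, 3*sqrt(2)}, {-7/40, 5/86, 2/7}))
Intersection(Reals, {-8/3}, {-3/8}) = EmptySet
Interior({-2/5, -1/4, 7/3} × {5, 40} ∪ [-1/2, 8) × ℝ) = (-1/2, 8) × ℝ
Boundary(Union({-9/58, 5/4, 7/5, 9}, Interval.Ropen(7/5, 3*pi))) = {-9/58, 5/4, 7/5, 3*pi}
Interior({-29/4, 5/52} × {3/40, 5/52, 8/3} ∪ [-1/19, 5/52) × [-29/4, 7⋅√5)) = (-1/19, 5/52) × (-29/4, 7⋅√5)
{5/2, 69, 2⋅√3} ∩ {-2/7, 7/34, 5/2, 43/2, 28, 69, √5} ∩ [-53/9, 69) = {5/2}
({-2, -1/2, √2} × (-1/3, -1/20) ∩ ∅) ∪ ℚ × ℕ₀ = ℚ × ℕ₀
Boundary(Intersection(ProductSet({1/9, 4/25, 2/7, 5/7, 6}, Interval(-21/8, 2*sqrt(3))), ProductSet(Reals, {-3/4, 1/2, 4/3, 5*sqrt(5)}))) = ProductSet({1/9, 4/25, 2/7, 5/7, 6}, {-3/4, 1/2, 4/3})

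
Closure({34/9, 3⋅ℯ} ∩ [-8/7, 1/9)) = ∅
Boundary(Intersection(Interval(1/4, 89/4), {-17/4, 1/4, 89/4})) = {1/4, 89/4}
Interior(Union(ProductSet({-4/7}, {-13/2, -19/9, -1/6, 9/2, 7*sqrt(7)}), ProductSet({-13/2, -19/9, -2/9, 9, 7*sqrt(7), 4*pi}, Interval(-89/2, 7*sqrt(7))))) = EmptySet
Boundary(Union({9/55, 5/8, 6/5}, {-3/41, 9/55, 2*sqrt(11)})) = {-3/41, 9/55, 5/8, 6/5, 2*sqrt(11)}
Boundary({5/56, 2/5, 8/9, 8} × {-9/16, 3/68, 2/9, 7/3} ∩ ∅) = ∅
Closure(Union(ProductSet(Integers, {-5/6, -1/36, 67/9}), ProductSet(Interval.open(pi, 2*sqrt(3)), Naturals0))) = Union(ProductSet(Integers, {-5/6, -1/36, 67/9}), ProductSet(Interval(pi, 2*sqrt(3)), Naturals0))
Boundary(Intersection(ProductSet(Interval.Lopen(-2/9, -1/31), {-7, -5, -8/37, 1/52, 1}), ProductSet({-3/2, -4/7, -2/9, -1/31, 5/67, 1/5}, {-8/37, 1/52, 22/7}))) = ProductSet({-1/31}, {-8/37, 1/52})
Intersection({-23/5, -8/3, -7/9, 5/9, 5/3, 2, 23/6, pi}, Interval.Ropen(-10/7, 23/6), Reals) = {-7/9, 5/9, 5/3, 2, pi}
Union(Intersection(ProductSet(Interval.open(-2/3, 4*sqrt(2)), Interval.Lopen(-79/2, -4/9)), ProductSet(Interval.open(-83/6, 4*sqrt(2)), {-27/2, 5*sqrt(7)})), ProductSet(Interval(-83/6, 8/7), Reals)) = Union(ProductSet(Interval(-83/6, 8/7), Reals), ProductSet(Interval.open(-2/3, 4*sqrt(2)), {-27/2}))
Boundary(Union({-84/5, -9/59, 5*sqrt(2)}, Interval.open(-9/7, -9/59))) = {-84/5, -9/7, -9/59, 5*sqrt(2)}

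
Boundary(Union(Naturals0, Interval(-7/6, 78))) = Union(Complement(Naturals0, Interval.open(-7/6, 78)), {-7/6})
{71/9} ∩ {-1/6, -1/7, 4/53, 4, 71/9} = {71/9}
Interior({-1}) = ∅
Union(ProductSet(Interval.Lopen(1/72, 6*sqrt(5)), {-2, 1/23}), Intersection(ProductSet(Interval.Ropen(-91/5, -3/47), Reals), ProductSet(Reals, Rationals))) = Union(ProductSet(Interval.Ropen(-91/5, -3/47), Rationals), ProductSet(Interval.Lopen(1/72, 6*sqrt(5)), {-2, 1/23}))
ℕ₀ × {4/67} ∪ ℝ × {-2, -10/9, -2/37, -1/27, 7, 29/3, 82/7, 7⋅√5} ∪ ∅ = (ℕ₀ × {4/67}) ∪ (ℝ × {-2, -10/9, -2/37, -1/27, 7, 29/3, 82/7, 7⋅√5})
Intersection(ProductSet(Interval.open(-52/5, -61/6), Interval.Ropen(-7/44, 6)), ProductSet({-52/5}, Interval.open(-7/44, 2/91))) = EmptySet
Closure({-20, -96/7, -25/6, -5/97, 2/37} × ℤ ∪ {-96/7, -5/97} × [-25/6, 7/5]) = ({-20, -96/7, -25/6, -5/97, 2/37} × ℤ) ∪ ({-96/7, -5/97} × [-25/6, 7/5])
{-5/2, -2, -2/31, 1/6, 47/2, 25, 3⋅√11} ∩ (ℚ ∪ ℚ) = {-5/2, -2, -2/31, 1/6, 47/2, 25}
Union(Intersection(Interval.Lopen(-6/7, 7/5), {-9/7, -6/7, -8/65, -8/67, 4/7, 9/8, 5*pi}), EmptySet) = {-8/65, -8/67, 4/7, 9/8}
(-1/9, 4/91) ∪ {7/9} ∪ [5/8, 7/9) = (-1/9, 4/91) ∪ [5/8, 7/9]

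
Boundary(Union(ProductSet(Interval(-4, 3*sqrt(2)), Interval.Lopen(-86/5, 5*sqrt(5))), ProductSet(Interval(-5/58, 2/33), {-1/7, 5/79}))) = Union(ProductSet({-4, 3*sqrt(2)}, Interval(-86/5, 5*sqrt(5))), ProductSet(Interval(-4, 3*sqrt(2)), {-86/5, 5*sqrt(5)}))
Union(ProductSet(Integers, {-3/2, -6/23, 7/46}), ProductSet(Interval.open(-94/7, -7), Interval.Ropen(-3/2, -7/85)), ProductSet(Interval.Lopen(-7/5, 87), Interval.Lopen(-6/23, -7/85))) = Union(ProductSet(Integers, {-3/2, -6/23, 7/46}), ProductSet(Interval.open(-94/7, -7), Interval.Ropen(-3/2, -7/85)), ProductSet(Interval.Lopen(-7/5, 87), Interval.Lopen(-6/23, -7/85)))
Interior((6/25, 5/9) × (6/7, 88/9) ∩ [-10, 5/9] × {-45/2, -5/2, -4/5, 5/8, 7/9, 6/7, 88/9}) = ∅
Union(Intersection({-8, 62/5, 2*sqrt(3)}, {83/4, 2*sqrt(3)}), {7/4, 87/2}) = {7/4, 87/2, 2*sqrt(3)}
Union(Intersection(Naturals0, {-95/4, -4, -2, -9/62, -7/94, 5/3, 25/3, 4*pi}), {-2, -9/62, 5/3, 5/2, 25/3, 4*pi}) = {-2, -9/62, 5/3, 5/2, 25/3, 4*pi}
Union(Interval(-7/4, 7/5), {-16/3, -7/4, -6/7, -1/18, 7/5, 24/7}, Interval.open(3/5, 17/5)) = Union({-16/3, 24/7}, Interval.Ropen(-7/4, 17/5))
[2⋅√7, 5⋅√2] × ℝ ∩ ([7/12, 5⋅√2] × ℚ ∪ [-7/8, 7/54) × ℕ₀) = [2⋅√7, 5⋅√2] × ℚ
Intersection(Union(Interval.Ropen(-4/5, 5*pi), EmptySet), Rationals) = Intersection(Interval.Ropen(-4/5, 5*pi), Rationals)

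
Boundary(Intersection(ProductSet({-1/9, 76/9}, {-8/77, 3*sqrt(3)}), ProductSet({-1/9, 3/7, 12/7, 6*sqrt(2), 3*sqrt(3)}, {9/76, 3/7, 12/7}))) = EmptySet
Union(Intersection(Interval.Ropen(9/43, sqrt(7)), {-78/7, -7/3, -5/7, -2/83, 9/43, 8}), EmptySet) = {9/43}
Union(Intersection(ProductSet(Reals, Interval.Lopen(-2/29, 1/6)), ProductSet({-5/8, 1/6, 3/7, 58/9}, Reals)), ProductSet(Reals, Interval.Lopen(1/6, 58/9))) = Union(ProductSet({-5/8, 1/6, 3/7, 58/9}, Interval.Lopen(-2/29, 1/6)), ProductSet(Reals, Interval.Lopen(1/6, 58/9)))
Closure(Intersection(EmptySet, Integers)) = EmptySet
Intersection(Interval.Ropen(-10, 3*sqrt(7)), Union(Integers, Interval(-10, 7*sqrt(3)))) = Union(Interval.Ropen(-10, 3*sqrt(7)), Range(-10, 8, 1))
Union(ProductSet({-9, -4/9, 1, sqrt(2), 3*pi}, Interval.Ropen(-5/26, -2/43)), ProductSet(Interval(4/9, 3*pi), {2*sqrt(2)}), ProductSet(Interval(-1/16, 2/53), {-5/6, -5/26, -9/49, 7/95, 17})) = Union(ProductSet({-9, -4/9, 1, sqrt(2), 3*pi}, Interval.Ropen(-5/26, -2/43)), ProductSet(Interval(-1/16, 2/53), {-5/6, -5/26, -9/49, 7/95, 17}), ProductSet(Interval(4/9, 3*pi), {2*sqrt(2)}))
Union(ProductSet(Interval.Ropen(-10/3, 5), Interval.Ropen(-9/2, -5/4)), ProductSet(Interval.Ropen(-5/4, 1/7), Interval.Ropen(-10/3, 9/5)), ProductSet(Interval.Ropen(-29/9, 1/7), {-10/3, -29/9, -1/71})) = Union(ProductSet(Interval.Ropen(-10/3, 5), Interval.Ropen(-9/2, -5/4)), ProductSet(Interval.Ropen(-29/9, 1/7), {-10/3, -29/9, -1/71}), ProductSet(Interval.Ropen(-5/4, 1/7), Interval.Ropen(-10/3, 9/5)))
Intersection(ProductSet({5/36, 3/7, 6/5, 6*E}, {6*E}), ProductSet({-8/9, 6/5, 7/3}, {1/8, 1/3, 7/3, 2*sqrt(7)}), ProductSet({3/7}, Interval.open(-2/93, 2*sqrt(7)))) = EmptySet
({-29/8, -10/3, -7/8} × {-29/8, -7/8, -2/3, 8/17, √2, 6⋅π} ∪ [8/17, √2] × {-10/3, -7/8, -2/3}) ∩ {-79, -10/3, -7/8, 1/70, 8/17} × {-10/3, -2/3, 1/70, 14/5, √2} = ({8/17} × {-10/3, -2/3}) ∪ ({-10/3, -7/8} × {-2/3, √2})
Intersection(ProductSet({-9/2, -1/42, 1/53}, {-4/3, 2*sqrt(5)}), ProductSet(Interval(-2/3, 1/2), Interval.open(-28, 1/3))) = ProductSet({-1/42, 1/53}, {-4/3})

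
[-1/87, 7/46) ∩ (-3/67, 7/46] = [-1/87, 7/46)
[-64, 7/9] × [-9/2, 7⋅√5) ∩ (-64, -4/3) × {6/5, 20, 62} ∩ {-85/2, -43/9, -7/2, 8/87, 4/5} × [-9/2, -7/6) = ∅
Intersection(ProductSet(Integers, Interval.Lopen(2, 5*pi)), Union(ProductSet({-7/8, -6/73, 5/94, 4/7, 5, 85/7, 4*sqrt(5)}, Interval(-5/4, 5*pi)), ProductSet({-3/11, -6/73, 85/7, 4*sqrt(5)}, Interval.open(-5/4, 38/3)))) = ProductSet({5}, Interval.Lopen(2, 5*pi))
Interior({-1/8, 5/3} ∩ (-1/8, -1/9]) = ∅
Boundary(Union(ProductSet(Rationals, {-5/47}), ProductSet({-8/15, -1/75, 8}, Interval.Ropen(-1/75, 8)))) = Union(ProductSet({-8/15, -1/75, 8}, Interval(-1/75, 8)), ProductSet(Reals, {-5/47}))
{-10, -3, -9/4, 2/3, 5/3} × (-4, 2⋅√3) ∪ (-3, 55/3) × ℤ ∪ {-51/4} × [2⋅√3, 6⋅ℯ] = ((-3, 55/3) × ℤ) ∪ ({-51/4} × [2⋅√3, 6⋅ℯ]) ∪ ({-10, -3, -9/4, 2/3, 5/3} × (-4, 2⋅√3))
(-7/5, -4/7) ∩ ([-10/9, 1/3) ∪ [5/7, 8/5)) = [-10/9, -4/7)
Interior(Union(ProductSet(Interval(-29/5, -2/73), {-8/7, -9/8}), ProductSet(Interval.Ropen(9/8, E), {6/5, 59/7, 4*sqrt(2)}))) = EmptySet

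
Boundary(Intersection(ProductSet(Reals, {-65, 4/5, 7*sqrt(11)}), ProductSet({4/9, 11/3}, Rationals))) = ProductSet({4/9, 11/3}, {-65, 4/5})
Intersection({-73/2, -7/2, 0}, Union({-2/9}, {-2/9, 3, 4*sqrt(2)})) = EmptySet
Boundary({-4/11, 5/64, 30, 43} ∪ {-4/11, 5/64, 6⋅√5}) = {-4/11, 5/64, 30, 43, 6⋅√5}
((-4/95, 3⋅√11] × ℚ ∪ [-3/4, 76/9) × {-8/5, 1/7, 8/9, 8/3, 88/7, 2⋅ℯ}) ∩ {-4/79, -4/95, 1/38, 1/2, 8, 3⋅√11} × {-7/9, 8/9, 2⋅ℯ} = ({-4/79, -4/95, 1/38, 1/2, 8} × {8/9, 2⋅ℯ}) ∪ ({1/38, 1/2, 8, 3⋅√11} × {-7/9, 8/9})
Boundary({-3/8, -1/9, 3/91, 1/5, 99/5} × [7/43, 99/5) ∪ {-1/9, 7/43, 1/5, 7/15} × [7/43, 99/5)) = {-3/8, -1/9, 3/91, 7/43, 1/5, 7/15, 99/5} × [7/43, 99/5]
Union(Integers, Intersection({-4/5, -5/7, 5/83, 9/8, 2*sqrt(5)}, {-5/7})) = Union({-5/7}, Integers)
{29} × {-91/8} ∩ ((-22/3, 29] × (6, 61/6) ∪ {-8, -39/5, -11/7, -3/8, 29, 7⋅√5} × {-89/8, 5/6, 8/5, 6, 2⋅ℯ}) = ∅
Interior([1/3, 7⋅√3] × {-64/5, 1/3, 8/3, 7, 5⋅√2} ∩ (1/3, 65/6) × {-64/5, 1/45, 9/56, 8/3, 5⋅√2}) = ∅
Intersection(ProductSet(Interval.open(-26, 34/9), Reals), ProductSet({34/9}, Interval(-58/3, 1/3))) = EmptySet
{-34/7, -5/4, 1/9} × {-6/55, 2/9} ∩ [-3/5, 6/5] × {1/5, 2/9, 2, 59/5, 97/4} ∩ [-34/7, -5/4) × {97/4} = ∅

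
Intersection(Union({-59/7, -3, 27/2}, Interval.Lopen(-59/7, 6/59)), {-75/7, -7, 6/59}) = {-7, 6/59}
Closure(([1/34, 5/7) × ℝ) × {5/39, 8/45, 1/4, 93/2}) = ([1/34, 5/7] × ℝ) × {5/39, 8/45, 1/4, 93/2}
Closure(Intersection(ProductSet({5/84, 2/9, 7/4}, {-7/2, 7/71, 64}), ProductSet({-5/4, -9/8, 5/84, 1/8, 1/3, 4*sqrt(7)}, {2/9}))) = EmptySet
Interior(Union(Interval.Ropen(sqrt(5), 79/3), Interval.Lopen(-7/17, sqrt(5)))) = Interval.open(-7/17, 79/3)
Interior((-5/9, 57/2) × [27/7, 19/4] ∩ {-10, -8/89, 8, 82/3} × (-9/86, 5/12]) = ∅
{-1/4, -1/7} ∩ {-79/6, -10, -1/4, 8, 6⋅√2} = {-1/4}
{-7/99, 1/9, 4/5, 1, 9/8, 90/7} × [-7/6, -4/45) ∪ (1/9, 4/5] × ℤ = ((1/9, 4/5] × ℤ) ∪ ({-7/99, 1/9, 4/5, 1, 9/8, 90/7} × [-7/6, -4/45))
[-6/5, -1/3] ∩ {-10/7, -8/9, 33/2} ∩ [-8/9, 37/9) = {-8/9}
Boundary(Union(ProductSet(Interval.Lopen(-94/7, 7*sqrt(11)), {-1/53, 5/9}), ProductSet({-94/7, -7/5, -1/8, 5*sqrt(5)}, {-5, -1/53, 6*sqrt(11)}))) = Union(ProductSet({-94/7, -7/5, -1/8, 5*sqrt(5)}, {-5, -1/53, 6*sqrt(11)}), ProductSet(Interval(-94/7, 7*sqrt(11)), {-1/53, 5/9}))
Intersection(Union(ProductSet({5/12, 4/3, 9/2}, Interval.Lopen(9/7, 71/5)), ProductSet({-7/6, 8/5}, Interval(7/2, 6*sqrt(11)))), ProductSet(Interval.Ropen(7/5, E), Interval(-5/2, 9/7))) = EmptySet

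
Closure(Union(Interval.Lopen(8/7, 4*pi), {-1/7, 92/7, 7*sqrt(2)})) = Union({-1/7, 92/7}, Interval(8/7, 4*pi))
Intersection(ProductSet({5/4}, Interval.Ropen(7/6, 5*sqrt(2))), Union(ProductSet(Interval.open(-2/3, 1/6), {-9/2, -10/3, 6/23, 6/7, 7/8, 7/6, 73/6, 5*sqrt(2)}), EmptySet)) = EmptySet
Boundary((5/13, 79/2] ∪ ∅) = {5/13, 79/2}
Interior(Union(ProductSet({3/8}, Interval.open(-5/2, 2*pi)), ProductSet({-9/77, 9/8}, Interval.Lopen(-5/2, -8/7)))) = EmptySet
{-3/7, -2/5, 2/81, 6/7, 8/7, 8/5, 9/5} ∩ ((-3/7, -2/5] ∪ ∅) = {-2/5}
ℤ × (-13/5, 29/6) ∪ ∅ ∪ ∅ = ℤ × (-13/5, 29/6)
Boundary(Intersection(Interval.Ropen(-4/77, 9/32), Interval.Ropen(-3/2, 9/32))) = {-4/77, 9/32}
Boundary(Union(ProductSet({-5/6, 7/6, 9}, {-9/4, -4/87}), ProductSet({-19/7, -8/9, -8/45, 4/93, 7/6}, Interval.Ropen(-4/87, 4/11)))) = Union(ProductSet({-5/6, 7/6, 9}, {-9/4, -4/87}), ProductSet({-19/7, -8/9, -8/45, 4/93, 7/6}, Interval(-4/87, 4/11)))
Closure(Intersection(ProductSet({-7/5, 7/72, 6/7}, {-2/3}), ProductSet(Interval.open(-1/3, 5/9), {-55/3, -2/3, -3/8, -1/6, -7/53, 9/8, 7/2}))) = ProductSet({7/72}, {-2/3})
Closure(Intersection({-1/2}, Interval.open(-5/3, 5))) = {-1/2}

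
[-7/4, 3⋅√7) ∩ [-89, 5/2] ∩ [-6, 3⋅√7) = [-7/4, 5/2]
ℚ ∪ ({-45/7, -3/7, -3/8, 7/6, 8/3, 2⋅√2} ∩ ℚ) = ℚ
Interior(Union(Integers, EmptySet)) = EmptySet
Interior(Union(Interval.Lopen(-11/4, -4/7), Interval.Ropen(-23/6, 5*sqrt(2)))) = Interval.open(-23/6, 5*sqrt(2))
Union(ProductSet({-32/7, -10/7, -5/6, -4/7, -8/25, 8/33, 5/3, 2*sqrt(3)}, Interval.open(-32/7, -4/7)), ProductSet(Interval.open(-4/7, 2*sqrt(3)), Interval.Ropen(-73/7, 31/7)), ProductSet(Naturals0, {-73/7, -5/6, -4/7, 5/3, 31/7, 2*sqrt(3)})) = Union(ProductSet({-32/7, -10/7, -5/6, -4/7, -8/25, 8/33, 5/3, 2*sqrt(3)}, Interval.open(-32/7, -4/7)), ProductSet(Interval.open(-4/7, 2*sqrt(3)), Interval.Ropen(-73/7, 31/7)), ProductSet(Naturals0, {-73/7, -5/6, -4/7, 5/3, 31/7, 2*sqrt(3)}))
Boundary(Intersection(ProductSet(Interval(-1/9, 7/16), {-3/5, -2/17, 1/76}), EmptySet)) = EmptySet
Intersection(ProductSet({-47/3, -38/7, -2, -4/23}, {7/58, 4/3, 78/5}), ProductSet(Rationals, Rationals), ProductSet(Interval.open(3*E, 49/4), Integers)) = EmptySet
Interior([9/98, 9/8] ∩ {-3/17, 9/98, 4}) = ∅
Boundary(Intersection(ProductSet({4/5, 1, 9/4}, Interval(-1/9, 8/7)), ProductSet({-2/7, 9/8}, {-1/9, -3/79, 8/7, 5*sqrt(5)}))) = EmptySet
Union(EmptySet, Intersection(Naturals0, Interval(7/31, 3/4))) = EmptySet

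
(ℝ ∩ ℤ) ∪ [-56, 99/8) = ℤ ∪ [-56, 99/8)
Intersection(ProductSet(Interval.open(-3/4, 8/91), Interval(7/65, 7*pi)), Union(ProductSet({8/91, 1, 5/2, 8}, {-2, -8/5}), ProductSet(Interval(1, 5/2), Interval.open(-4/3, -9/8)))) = EmptySet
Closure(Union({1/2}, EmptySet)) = {1/2}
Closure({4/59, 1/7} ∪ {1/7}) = {4/59, 1/7}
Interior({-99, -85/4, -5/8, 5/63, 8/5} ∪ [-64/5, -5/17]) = (-64/5, -5/17)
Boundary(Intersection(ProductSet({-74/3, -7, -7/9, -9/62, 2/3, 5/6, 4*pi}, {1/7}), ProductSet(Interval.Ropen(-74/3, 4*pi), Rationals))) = ProductSet({-74/3, -7, -7/9, -9/62, 2/3, 5/6}, {1/7})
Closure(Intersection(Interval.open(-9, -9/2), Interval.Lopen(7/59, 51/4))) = EmptySet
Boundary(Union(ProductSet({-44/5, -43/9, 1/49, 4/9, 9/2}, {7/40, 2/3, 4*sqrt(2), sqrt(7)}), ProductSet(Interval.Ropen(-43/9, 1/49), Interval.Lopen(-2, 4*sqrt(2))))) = Union(ProductSet({-43/9, 1/49}, Interval(-2, 4*sqrt(2))), ProductSet({-44/5, -43/9, 1/49, 4/9, 9/2}, {7/40, 2/3, 4*sqrt(2), sqrt(7)}), ProductSet(Interval(-43/9, 1/49), {-2, 4*sqrt(2)}))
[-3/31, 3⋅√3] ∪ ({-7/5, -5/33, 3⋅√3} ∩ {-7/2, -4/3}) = [-3/31, 3⋅√3]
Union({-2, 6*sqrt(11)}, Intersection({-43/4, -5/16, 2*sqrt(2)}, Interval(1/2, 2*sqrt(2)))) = {-2, 6*sqrt(11), 2*sqrt(2)}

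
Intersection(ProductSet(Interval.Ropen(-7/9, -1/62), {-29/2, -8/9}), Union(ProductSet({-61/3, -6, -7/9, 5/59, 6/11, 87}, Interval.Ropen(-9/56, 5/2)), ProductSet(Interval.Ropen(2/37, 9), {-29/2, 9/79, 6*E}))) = EmptySet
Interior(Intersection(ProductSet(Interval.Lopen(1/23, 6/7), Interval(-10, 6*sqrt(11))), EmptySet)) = EmptySet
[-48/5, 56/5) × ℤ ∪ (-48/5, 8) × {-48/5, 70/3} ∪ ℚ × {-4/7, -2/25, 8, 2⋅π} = ([-48/5, 56/5) × ℤ) ∪ ((-48/5, 8) × {-48/5, 70/3}) ∪ (ℚ × {-4/7, -2/25, 8, 2⋅π})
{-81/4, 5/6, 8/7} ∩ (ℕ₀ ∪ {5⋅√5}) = ∅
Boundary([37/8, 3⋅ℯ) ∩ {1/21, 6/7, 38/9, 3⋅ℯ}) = ∅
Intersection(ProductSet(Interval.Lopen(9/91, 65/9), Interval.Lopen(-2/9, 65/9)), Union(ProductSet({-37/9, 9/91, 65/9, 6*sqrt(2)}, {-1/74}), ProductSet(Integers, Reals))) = Union(ProductSet({65/9}, {-1/74}), ProductSet(Range(1, 8, 1), Interval.Lopen(-2/9, 65/9)))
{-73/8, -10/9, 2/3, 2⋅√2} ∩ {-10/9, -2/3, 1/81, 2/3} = {-10/9, 2/3}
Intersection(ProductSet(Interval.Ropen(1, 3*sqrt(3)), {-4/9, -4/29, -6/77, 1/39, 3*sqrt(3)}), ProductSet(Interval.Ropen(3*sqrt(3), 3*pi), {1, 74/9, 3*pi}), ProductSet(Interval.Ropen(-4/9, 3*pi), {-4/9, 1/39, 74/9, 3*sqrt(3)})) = EmptySet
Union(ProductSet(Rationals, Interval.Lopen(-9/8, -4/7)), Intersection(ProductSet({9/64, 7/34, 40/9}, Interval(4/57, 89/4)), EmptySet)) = ProductSet(Rationals, Interval.Lopen(-9/8, -4/7))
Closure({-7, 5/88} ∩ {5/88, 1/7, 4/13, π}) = {5/88}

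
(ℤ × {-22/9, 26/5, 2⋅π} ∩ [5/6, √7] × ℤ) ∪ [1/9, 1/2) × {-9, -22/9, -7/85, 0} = [1/9, 1/2) × {-9, -22/9, -7/85, 0}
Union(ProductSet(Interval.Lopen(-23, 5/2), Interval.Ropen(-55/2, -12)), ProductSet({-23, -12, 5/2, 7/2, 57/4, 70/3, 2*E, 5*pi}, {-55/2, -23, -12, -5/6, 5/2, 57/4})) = Union(ProductSet({-23, -12, 5/2, 7/2, 57/4, 70/3, 2*E, 5*pi}, {-55/2, -23, -12, -5/6, 5/2, 57/4}), ProductSet(Interval.Lopen(-23, 5/2), Interval.Ropen(-55/2, -12)))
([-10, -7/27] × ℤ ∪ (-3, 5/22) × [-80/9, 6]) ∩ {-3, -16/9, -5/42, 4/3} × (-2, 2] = ({-3, -16/9} × {-1, 0, 1, 2}) ∪ ({-16/9, -5/42} × (-2, 2])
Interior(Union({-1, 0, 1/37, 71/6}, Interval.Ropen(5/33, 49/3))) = Interval.open(5/33, 49/3)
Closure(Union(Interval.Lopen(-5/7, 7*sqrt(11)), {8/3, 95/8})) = Interval(-5/7, 7*sqrt(11))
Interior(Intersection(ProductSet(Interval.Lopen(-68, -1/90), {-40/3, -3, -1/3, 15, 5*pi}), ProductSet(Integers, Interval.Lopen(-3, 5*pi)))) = EmptySet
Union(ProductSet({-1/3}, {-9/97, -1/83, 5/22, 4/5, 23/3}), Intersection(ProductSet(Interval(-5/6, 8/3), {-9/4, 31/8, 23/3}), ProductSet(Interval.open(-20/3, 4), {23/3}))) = Union(ProductSet({-1/3}, {-9/97, -1/83, 5/22, 4/5, 23/3}), ProductSet(Interval(-5/6, 8/3), {23/3}))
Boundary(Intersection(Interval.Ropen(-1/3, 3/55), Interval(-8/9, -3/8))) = EmptySet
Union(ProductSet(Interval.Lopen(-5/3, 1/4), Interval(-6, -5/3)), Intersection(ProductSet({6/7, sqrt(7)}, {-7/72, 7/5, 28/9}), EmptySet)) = ProductSet(Interval.Lopen(-5/3, 1/4), Interval(-6, -5/3))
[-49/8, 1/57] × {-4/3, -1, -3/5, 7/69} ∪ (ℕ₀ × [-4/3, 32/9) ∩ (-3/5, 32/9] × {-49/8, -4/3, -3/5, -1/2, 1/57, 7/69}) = ([-49/8, 1/57] × {-4/3, -1, -3/5, 7/69}) ∪ ({0, 1, 2, 3} × {-4/3, -3/5, -1/2, 1/57, 7/69})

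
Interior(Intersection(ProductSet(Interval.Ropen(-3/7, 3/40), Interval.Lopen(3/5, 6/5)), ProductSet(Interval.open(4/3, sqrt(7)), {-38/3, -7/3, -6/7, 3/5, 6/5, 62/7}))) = EmptySet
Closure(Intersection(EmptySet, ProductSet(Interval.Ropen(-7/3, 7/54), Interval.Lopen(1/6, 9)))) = EmptySet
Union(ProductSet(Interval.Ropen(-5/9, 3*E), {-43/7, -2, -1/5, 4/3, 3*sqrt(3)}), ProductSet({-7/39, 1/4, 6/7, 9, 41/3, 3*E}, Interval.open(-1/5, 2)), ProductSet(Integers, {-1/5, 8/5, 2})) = Union(ProductSet({-7/39, 1/4, 6/7, 9, 41/3, 3*E}, Interval.open(-1/5, 2)), ProductSet(Integers, {-1/5, 8/5, 2}), ProductSet(Interval.Ropen(-5/9, 3*E), {-43/7, -2, -1/5, 4/3, 3*sqrt(3)}))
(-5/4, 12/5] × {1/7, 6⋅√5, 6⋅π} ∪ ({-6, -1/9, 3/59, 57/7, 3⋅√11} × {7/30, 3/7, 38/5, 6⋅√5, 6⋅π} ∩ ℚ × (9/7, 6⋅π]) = ({-6, -1/9, 3/59, 57/7} × {38/5, 6⋅√5, 6⋅π}) ∪ ((-5/4, 12/5] × {1/7, 6⋅√5, 6⋅π})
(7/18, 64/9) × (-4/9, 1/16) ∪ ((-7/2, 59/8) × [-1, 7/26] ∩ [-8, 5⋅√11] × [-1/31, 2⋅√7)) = ((-7/2, 59/8) × [-1/31, 7/26]) ∪ ((7/18, 64/9) × (-4/9, 1/16))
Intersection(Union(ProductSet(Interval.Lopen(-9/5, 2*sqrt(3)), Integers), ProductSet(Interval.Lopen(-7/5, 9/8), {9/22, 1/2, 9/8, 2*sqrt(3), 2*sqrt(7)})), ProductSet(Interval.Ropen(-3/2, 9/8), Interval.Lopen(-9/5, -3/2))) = EmptySet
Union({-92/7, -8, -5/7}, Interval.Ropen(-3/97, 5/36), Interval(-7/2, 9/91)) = Union({-92/7, -8}, Interval.Ropen(-7/2, 5/36))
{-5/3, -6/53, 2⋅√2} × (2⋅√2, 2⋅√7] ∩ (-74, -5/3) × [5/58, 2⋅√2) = ∅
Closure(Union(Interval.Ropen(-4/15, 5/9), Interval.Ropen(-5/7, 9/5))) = Interval(-5/7, 9/5)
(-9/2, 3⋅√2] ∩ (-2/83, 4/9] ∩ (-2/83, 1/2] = (-2/83, 4/9]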